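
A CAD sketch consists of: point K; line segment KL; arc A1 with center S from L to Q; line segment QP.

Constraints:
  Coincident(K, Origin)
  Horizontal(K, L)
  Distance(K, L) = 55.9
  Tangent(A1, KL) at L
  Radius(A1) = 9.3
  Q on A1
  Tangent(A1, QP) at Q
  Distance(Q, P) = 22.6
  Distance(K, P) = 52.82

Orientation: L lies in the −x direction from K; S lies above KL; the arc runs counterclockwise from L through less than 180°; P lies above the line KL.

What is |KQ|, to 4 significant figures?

47.37

K is at the origin; KL is horizontal with |KL| = 55.9 and L on the −x side, so L = (-55.90, 0.000). Since A1 is tangent to KL there, SL ⟂ KL, so S = L + (0, 9.3) = (-55.90, 9.300). Since SQ ⟂ QP (tangency), |SP| = √(9.3² + 22.6²) = 24.44 regardless of where Q sits on A1. So P lies on both circle(K, 52.82) and circle(S, 24.44); the above-KL intersection is P = (-43.30, 30.24). Q is the foot of the tangent from P: Q = (-46.71, 7.900).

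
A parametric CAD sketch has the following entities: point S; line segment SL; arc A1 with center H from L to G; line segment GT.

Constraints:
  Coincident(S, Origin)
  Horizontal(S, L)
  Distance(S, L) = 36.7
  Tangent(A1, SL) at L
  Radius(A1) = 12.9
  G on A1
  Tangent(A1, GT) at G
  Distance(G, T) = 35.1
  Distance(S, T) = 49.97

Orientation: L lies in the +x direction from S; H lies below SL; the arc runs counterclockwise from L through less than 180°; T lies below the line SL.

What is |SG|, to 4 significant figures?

26.42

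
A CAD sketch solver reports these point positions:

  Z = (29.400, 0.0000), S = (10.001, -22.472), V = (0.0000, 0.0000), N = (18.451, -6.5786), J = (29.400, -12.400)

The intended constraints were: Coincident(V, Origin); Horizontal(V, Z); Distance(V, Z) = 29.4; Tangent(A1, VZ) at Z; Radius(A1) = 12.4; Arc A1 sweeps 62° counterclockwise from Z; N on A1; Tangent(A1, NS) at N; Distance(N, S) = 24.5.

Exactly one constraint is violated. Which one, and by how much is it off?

Distance(N, S) = 24.5 — off by 6.50.

V = (0.00, 0.00) ✓; V.y = 0.00, Z.y = 0.00 ✓; |VZ| = 29.40 ✓; ∠(JZ, ZV) = 90.00° ✓; |JZ| = 12.40 ✓; bearing(J→N) − bearing(J→Z) = 62.00° ✓; |JN| = 12.40 ✓; ∠(JN, NS) = 90.00° ✓; |NS| = 18.00 ✗.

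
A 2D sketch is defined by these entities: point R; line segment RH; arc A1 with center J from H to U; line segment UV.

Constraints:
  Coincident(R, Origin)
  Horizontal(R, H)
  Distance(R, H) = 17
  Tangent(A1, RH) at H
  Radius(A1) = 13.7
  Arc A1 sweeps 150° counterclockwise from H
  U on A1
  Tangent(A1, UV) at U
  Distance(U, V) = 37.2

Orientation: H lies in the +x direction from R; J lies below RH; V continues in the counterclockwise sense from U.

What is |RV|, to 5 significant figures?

61.200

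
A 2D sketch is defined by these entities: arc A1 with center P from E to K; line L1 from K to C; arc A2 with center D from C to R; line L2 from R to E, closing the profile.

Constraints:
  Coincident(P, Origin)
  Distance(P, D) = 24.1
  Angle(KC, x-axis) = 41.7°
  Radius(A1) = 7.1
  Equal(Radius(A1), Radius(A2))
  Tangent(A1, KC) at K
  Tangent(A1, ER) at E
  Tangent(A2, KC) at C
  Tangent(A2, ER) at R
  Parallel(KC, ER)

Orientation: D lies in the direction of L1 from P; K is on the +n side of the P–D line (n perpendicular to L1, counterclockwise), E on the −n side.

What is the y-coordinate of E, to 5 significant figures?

-5.3011

P is at the origin and D lies 24.1 along u from P, so D = 24.1·u = (17.994, 16.032). Tangency of A1 to both parallel lines with radius 7.1 puts K and E at P ± 7.1·n: K = (-4.7231, 5.3011), E = (4.7231, -5.3011). So E.y = -5.3011.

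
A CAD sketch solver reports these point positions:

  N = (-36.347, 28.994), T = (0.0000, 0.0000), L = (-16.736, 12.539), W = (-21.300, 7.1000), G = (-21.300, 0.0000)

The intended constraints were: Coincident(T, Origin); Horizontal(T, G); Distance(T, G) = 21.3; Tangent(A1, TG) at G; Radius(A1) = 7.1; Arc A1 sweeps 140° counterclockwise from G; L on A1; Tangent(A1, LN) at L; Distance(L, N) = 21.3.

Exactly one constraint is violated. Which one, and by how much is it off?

Distance(L, N) = 21.3 — off by 4.30.

T = (0.00, 0.00) ✓; T.y = 0.00, G.y = 0.00 ✓; |TG| = 21.30 ✓; ∠(WG, GT) = 90.00° ✓; |WG| = 7.100 ✓; bearing(W→L) − bearing(W→G) = 140.0° ✓; |WL| = 7.100 ✓; ∠(WL, LN) = 90.00° ✓; |LN| = 25.60 ✗.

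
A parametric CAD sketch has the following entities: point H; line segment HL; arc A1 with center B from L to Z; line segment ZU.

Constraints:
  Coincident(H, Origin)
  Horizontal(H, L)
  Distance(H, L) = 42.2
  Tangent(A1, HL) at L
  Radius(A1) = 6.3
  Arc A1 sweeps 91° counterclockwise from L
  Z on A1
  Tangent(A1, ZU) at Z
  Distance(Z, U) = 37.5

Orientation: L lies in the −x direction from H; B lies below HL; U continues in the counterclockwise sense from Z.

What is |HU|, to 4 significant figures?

64.94

H is at the origin; HL is horizontal with |HL| = 42.2 and L on the −x side, so L = (-42.20, 0.000). Since A1 is tangent to HL there, BL ⟂ HL, so B = L + (0, -6.3) = (-42.20, -6.300). On A1, L sits at bearing 90° from B; a 91° counterclockwise sweep puts Z at bearing 181°, so Z = B + 6.3·(cos 181°, sin 181°) = (-48.50, -6.410). The tangent condition forces BZ to be normal to ZU, so ZU runs along (−sin 181°, cos 181°); with |ZU| = 37.5, U = (-47.84, -43.90). Then |HU| = |U − H| = 64.94.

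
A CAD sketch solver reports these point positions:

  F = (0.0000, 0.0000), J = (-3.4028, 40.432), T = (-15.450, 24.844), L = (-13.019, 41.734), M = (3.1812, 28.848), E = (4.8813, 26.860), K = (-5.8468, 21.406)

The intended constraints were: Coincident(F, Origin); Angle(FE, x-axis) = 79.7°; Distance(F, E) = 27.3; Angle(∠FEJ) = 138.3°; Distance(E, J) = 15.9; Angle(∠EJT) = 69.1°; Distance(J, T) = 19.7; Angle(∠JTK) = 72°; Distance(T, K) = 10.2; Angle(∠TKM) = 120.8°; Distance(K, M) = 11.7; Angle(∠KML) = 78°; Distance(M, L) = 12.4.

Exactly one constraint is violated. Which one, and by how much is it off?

Distance(M, L) = 12.4 — off by 8.30.

F = (0.00, 0.00) ✓; FE at 79.70° ✓; |FE| = 27.30 ✓; ∠FEJ = 138.3° ✓; |EJ| = 15.90 ✓; ∠EJT = 69.10° ✓; |JT| = 19.70 ✓; ∠JTK = 72.00° ✓; |TK| = 10.20 ✓; ∠TKM = 120.8° ✓; |KM| = 11.70 ✓; ∠KML = 78.00° ✓; |ML| = 20.70 ✗.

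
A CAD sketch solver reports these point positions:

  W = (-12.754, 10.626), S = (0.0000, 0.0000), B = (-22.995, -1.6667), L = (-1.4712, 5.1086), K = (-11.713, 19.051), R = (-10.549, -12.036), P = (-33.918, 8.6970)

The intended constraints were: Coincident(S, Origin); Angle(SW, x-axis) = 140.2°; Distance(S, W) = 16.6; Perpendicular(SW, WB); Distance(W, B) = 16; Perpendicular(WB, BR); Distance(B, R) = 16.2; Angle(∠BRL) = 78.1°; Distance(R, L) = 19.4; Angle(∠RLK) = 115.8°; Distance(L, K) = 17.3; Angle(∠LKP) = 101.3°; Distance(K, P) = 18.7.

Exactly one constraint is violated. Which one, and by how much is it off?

Distance(K, P) = 18.7 — off by 5.80.

S = (0.00, 0.00) ✓; SW at 140.2° ✓; |SW| = 16.60 ✓; ∠(SW, WB) = 90.00° ✓; |WB| = 16.00 ✓; ∠(WB, BR) = 90.00° ✓; |BR| = 16.20 ✓; ∠BRL = 78.10° ✓; |RL| = 19.40 ✓; ∠RLK = 115.8° ✓; |LK| = 17.30 ✓; ∠LKP = 101.3° ✓; |KP| = 24.50 ✗.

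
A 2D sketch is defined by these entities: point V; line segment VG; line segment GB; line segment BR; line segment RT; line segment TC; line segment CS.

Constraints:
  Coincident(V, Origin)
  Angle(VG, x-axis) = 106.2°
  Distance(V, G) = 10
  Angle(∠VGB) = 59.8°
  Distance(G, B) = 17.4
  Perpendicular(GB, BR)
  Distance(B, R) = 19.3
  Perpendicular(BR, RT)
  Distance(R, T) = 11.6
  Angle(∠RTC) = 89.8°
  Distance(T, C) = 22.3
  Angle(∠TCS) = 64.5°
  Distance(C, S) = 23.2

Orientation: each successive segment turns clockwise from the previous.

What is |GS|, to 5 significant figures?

27.698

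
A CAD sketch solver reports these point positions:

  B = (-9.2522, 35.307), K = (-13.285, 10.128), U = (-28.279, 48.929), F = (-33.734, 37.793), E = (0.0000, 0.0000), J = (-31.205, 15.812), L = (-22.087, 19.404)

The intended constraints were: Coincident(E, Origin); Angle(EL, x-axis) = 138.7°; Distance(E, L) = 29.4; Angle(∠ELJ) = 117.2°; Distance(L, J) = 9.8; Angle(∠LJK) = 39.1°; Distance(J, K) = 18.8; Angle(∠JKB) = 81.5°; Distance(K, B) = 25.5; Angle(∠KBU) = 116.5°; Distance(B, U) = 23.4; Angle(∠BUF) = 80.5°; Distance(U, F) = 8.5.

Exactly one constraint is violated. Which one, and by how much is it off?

Distance(U, F) = 8.5 — off by 3.90.

E = (0.00, 0.00) ✓; EL at 138.7° ✓; |EL| = 29.40 ✓; ∠ELJ = 117.2° ✓; |LJ| = 9.800 ✓; ∠LJK = 39.10° ✓; |JK| = 18.80 ✓; ∠JKB = 81.50° ✓; |KB| = 25.50 ✓; ∠KBU = 116.5° ✓; |BU| = 23.40 ✓; ∠BUF = 80.50° ✓; |UF| = 12.40 ✗.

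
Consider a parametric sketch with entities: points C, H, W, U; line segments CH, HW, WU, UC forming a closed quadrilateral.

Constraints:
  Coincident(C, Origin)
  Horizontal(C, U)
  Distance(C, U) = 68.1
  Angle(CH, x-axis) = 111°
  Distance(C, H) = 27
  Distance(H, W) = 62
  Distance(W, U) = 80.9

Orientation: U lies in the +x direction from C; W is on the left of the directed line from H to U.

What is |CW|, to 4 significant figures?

78.36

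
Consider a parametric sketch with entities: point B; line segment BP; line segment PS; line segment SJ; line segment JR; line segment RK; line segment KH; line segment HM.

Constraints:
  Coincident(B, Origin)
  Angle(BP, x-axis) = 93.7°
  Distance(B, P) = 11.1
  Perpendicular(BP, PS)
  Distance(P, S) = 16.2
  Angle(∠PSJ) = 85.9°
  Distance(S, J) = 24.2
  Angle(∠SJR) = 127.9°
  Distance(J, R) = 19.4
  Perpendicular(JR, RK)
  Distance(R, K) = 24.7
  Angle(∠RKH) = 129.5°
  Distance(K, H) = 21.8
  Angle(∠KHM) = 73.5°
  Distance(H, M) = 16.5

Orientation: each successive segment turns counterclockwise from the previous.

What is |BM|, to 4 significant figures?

9.739

B is at the origin; BP runs at 93.7° with length 11.1, so P = (-0.7163, 11.08). BP is perpendicular to PS, so PS runs at -176.3°; with |PS| = 16.2, S = (-16.88, 10.03). ∠PSJ = 85.9° gives SJ at -82.20° from the x-axis; with |SJ| = 24.2, J = (-13.60, -13.94). ∠SJR = 127.9° gives JR at -30.10° from the x-axis; with |JR| = 19.4, R = (3.186, -23.67). The perpendicularity gives RK at right angles to JR, so RK runs at 59.90°; with |RK| = 24.7, K = (15.57, -2.305). ∠RKH = 129.5° gives KH at 110.4° from the x-axis; with |KH| = 21.8, H = (7.974, 18.13). ∠KHM = 73.5° gives HM at -143.1° from the x-axis; with |HM| = 16.5, M = (-5.221, 8.221). Then |BM| = |M − B| = 9.739.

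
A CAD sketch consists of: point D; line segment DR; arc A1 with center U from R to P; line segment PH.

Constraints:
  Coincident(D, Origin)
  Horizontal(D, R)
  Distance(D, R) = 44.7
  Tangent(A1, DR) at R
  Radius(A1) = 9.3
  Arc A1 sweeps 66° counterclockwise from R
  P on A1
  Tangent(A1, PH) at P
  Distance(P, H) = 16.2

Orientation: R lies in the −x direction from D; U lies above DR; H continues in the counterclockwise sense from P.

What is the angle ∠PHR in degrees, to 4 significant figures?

12.59°

D is at the origin; DR is horizontal with |DR| = 44.7 and R on the −x side, so R = (-44.70, 0.000). Since A1 is tangent to DR there, UR ⟂ DR, so U = R + (0, 9.3) = (-44.70, 9.300). On A1, R sits at bearing -90° from U; a 66° counterclockwise sweep puts P at bearing -24°, so P = U + 9.3·(cos -24°, sin -24°) = (-36.20, 5.517). Tangency of A1 to PH means the radius UP is perpendicular to PH, so PH runs along (−sin -24°, cos -24°); with |PH| = 16.2, H = (-29.61, 20.32). Then cos ∠PHR = HP·HR / (|HP||HR|), giving 12.59°.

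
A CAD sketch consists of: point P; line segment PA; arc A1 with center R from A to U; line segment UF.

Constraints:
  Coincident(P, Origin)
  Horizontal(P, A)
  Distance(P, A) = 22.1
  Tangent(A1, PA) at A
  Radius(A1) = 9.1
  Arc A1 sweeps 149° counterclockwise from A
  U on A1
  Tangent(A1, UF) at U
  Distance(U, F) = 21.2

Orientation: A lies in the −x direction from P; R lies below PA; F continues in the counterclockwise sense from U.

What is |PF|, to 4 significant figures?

29.12

P is at the origin; PA is horizontal with |PA| = 22.1 and A on the −x side, so A = (-22.10, 0.000). Since A1 is tangent to PA there, RA ⟂ PA, so R = A + (0, -9.1) = (-22.10, -9.100). On A1, A sits at bearing 90° from R; a 149° counterclockwise sweep puts U at bearing 239°, so U = R + 9.1·(cos 239°, sin 239°) = (-26.79, -16.90). Tangency of A1 to UF means the radius RU is perpendicular to UF, so UF runs along (−sin 239°, cos 239°); with |UF| = 21.2, F = (-8.615, -27.82). Then |PF| = |F − P| = 29.12.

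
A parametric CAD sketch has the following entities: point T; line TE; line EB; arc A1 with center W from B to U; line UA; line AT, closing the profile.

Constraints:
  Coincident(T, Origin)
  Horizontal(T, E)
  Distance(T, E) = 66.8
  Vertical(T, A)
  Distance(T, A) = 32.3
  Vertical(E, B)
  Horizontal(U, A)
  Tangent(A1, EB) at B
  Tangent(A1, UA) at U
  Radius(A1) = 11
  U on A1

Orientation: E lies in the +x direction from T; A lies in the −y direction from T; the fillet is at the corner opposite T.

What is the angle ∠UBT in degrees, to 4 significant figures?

62.69°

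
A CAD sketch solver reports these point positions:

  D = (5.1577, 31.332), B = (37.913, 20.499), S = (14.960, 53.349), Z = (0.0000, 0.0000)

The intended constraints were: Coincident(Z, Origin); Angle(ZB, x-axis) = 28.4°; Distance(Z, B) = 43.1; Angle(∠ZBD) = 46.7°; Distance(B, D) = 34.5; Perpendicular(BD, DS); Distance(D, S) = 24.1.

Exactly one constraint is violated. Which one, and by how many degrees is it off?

Perpendicular(BD, DS) — off by 5.70°.

Z = (0.00, 0.00) ✓; ZB at 28.40° ✓; |ZB| = 43.10 ✓; ∠ZBD = 46.70° ✓; |BD| = 34.50 ✓; ∠(BD, DS) = 95.70° ✗; |DS| = 24.10 ✓.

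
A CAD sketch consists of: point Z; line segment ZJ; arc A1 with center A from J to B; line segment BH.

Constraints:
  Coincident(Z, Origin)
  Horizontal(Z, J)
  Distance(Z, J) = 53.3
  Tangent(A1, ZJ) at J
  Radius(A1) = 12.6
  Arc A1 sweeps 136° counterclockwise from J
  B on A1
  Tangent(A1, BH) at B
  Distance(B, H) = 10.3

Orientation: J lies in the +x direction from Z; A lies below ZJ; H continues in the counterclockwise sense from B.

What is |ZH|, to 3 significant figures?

59.4

Z is at the origin; ZJ is horizontal with |ZJ| = 53.3 and J on the +x side, so J = (53.3, 0.00). Tangency of A1 to ZJ means the radius AJ is perpendicular to ZJ, so A = J + (0, -12.6) = (53.3, -12.6). On A1, J sits at bearing 90° from A; a 136° counterclockwise sweep puts B at bearing 226°, so B = A + 12.6·(cos 226°, sin 226°) = (44.5, -21.7). Tangency of A1 to BH means the radius AB is perpendicular to BH, so BH runs along (−sin 226°, cos 226°); with |BH| = 10.3, H = (52.0, -28.8). Then |ZH| = |H − Z| = 59.4.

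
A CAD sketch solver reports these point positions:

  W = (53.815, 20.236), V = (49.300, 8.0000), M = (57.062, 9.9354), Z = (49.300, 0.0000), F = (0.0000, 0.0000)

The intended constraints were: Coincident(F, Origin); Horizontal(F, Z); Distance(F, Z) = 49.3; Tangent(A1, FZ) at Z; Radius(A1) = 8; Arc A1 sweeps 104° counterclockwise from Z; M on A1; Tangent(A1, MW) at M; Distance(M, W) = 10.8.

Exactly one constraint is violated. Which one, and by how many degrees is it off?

Tangent(A1, MW) at M — off by 3.50°.

F = (0.00, 0.00) ✓; F.y = 0.00, Z.y = 0.00 ✓; |FZ| = 49.30 ✓; ∠(VZ, ZF) = 90.00° ✓; |VZ| = 8.000 ✓; bearing(V→M) − bearing(V→Z) = 104.0° ✓; |VM| = 8.000 ✓; ∠(VM, MW) = 86.50° ✗; |MW| = 10.80 ✓.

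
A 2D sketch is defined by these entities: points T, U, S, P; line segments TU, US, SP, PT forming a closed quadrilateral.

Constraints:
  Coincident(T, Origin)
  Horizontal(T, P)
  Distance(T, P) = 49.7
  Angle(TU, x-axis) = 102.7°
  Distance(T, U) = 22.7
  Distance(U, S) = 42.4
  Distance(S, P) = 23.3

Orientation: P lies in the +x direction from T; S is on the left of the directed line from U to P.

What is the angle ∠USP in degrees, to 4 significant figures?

125.3°

Checks: |US| = 42.40 ✓; |SP| = 23.30 ✓.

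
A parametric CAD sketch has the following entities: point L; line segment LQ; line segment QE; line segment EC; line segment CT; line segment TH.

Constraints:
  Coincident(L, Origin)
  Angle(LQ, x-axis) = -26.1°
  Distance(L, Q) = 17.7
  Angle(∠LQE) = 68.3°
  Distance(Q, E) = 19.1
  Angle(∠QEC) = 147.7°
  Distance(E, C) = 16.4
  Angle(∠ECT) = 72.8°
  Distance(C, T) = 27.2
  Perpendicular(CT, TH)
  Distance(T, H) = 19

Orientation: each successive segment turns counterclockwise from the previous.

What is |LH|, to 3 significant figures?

7.97

∠ECT = 72.8° gives CT at -135° from the x-axis; with |CT| = 27.2, T = (-9.51, 6.48). CT ⟂ TH, so TH runs at -44.9°; with |TH| = 19.0, H = (3.95, -6.93). Then |LH| = |H − L| = 7.97.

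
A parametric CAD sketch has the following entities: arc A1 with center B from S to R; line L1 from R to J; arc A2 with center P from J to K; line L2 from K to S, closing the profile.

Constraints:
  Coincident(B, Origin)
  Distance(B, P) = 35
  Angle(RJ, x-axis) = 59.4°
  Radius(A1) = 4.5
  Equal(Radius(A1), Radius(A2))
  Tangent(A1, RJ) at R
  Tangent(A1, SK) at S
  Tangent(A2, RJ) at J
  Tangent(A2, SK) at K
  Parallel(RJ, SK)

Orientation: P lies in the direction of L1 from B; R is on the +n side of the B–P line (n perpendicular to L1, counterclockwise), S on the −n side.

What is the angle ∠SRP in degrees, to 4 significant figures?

82.67°

The slot axis is L1's direction at 59.4°, so u = (cos 59.4°, sin 59.4°) = (0.5090, 0.8607) and n = (−sin 59.4°, cos 59.4°) = (-0.8607, 0.5090). B is at the origin and P lies 35.0 along u from B, so P = 35.0·u = (17.82, 30.13). Tangency of A1 to both parallel lines with radius 4.5 puts R and S at B ± 4.5·n: R = (-3.873, 2.291), S = (3.873, -2.291). Then cos ∠SRP = RS·RP / (|RS||RP|), giving 82.67°.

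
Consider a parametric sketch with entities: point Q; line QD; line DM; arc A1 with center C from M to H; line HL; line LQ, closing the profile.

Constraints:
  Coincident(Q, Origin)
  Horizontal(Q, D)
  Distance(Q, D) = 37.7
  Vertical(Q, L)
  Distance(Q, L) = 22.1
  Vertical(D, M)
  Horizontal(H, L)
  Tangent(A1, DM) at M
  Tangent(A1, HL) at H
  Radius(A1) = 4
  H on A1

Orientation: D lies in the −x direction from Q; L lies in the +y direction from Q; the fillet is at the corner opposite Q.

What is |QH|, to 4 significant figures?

40.30

The virtual corner opposite Q is at (-37.70, 22.10). Tangency of A1 to DM means the radius CM is perpendicular to DM and A1 meets HL tangentially, so CH is at right angles to HL, with radius 4.0, so the center C sits 4.0 in from both sides at C = (-33.70, 18.10). That places the tangent points at M = (-37.70, 18.10) on DM and H = (-33.70, 22.10) on HL. Then |QH| = |H − Q| = 40.30.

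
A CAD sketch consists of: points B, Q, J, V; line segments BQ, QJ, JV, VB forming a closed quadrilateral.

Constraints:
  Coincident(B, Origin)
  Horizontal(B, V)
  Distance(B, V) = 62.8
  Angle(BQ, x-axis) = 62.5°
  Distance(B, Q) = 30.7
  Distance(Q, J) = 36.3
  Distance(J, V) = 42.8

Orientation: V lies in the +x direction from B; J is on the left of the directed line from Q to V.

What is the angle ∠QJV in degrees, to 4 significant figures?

89.19°

Checks: |QJ| = 36.30 ✓; |JV| = 42.80 ✓.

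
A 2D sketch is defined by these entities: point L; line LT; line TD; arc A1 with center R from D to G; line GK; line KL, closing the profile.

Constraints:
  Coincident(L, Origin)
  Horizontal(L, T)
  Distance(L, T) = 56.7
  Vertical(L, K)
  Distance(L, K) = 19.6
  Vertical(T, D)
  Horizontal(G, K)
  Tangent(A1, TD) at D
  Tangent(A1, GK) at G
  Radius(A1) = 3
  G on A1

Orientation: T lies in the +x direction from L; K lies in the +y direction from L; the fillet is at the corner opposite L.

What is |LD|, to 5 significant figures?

59.080

L is at the origin; L and T share the same y with |LT| = 56.7 and T on the +x side, so T = (56.700, 0.0000). L and K share the same x with |LK| = 19.6 and K on the +y side, so K = (0.0000, 19.600). The virtual corner opposite L is at (56.700, 19.600). Since A1 is tangent to TD there, RD ⟂ TD and A1 meets GK tangentially, so RG is at right angles to GK, with radius 3.0, so the center R sits 3.0 in from both sides at R = (53.700, 16.600). That places the tangent points at D = (56.700, 16.600) on TD and G = (53.700, 19.600) on GK. Then |LD| = |D − L| = 59.080.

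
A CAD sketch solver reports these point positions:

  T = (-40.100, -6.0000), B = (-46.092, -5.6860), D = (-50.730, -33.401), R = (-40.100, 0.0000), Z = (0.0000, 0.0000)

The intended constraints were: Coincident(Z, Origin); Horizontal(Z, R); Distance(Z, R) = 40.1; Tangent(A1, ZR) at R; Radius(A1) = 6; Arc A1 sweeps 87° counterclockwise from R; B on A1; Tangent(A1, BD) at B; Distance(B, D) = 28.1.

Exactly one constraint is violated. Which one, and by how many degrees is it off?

Tangent(A1, BD) at B — off by 6.50°.

Z = (0.00, 0.00) ✓; Z.y = 0.00, R.y = 0.00 ✓; |ZR| = 40.10 ✓; ∠(TR, RZ) = 90.00° ✓; |TR| = 6.000 ✓; bearing(T→B) − bearing(T→R) = 87.00° ✓; |TB| = 6.000 ✓; ∠(TB, BD) = 96.50° ✗; |BD| = 28.10 ✓.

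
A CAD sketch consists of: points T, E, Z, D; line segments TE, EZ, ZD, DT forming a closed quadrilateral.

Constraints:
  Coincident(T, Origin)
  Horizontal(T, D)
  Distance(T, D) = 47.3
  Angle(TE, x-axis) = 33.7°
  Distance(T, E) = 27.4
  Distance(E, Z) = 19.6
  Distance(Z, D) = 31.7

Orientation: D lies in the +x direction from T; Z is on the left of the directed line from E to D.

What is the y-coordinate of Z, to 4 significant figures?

29.64

Checks: |EZ| = 19.60 ✓; |ZD| = 31.70 ✓.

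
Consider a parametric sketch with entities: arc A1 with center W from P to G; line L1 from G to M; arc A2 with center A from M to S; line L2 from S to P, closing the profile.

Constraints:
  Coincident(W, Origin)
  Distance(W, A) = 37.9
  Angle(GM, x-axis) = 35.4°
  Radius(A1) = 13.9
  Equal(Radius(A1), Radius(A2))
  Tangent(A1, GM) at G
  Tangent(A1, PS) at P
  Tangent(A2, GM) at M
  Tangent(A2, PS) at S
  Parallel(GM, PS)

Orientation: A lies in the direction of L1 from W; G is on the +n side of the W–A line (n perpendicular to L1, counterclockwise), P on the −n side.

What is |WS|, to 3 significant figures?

40.4

The slot axis is L1's direction at 35.4°, so u = (cos 35.4°, sin 35.4°) = (0.815, 0.579) and n = (−sin 35.4°, cos 35.4°) = (-0.579, 0.815). W is at the origin and A lies 37.9 along u from W, so A = 37.9·u = (30.9, 22.0). Tangency of A1 to both parallel lines with radius 13.9 puts G and P at W ± 13.9·n: G = (-8.05, 11.3), P = (8.05, -11.3). Equal radii place M and S the same way about A: M = A + 13.9·n = (22.8, 33.3), S = A − 13.9·n = (38.9, 10.6). Then |WS| = |S − W| = 40.4.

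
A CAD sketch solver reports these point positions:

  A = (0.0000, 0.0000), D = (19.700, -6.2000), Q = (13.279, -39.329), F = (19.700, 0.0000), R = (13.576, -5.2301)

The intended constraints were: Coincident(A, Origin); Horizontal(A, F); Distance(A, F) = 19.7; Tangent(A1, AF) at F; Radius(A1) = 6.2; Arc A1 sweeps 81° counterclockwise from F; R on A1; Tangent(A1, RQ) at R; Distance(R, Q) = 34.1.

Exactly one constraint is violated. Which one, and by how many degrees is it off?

Tangent(A1, RQ) at R — off by 8.50°.

A = (0.00, 0.00) ✓; A.y = 0.00, F.y = 0.00 ✓; |AF| = 19.70 ✓; ∠(DF, FA) = 90.00° ✓; |DF| = 6.200 ✓; bearing(D→R) − bearing(D→F) = 81.00° ✓; |DR| = 6.200 ✓; ∠(DR, RQ) = 81.50° ✗; |RQ| = 34.10 ✓.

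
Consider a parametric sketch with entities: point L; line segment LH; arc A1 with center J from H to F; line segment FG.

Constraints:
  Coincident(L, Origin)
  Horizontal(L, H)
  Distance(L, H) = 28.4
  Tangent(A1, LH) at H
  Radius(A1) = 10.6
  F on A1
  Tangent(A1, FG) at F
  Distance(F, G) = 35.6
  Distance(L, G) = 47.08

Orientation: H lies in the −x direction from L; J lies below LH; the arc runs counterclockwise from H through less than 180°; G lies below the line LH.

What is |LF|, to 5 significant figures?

40.498

L is at the origin; LH is horizontal with |LH| = 28.4 and H on the −x side, so H = (-28.400, 0.0000). The tangent condition forces JH to be normal to LH, so J = H + (0, -10.6) = (-28.400, -10.600). Since JF ⟂ FG (tangency), |JG| = √(10.6² + 35.6²) = 37.145 regardless of where F sits on A1. So G lies on both circle(L, 47.08) and circle(J, 37.145); the below-LH intersection is G = (-14.151, -44.903). F is the foot of the tangent from G: F = (-36.622, -17.291).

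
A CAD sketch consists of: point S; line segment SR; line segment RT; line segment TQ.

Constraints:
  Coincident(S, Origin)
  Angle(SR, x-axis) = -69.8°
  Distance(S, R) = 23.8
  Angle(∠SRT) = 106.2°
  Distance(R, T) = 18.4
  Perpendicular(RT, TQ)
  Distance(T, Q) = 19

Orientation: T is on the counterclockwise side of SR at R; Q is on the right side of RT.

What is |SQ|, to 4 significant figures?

48.77

S is at the origin; SR runs at -69.8° with length 23.8, so R = 23.8·(cos -69.8°, sin -69.8°) = (8.218, -22.34). ∠SRT = 106.2°, so RT runs at -69.8° + (180° − 106.2°) = 4.000° from the x-axis; with |RT| = 18.4, T = R + 18.4·(cos 4.000°, sin 4.000°) = (26.57, -21.05). RT is perpendicular to TQ; with |TQ| = 19.0 on the right of RT, Q = T + 19.0·(0.06976, -0.9976) = (27.90, -40.01). Then |SQ| = |Q − S| = 48.77.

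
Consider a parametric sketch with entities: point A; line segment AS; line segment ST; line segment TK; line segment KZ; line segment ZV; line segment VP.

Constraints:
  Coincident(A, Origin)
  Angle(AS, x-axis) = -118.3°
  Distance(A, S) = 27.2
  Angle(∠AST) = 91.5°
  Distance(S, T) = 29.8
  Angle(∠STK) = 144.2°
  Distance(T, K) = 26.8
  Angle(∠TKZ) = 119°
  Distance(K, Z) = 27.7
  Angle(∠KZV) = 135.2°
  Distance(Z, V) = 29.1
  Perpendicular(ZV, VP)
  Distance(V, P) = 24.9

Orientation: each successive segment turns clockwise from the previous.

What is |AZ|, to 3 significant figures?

51.5

A is at the origin; AS runs at -118.3° with length 27.2, so S = (-12.9, -23.9). ∠AST = 91.5° gives ST at 153° from the x-axis; with |ST| = 29.8, T = (-39.5, -10.5). ∠STK = 144.2° gives TK at 117° from the x-axis; with |TK| = 26.8, K = (-51.8, 13.3). ∠TKZ = 119.0° gives KZ at 56.4° from the x-axis; with |KZ| = 27.7, Z = (-36.5, 36.4). Then |AZ| = |Z − A| = 51.5.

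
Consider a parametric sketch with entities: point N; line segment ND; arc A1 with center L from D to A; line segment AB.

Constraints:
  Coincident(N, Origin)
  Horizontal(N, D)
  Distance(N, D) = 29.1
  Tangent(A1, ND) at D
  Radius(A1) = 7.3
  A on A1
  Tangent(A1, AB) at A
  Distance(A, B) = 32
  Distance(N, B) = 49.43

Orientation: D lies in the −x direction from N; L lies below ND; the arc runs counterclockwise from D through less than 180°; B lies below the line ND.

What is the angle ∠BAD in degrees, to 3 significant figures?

128°

Checks: ∠(LD, DN) = 90.00° ✓; |LD| = 7.300 ✓; |LA| = 7.300 ✓; ∠(LA, AB) = 90.00° ✓; |AB| = 32.00 ✓; |NB| = 49.43 ✓.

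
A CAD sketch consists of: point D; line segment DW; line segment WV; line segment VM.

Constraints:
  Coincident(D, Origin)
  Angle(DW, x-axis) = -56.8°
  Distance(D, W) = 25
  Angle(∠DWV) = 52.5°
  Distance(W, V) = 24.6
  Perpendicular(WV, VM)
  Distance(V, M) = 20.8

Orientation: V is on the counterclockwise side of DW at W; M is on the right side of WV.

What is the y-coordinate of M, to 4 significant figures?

-4.576

D is at the origin; DW runs at -56.8° with length 25.0, so W = 25.0·(cos -56.8°, sin -56.8°) = (13.69, -20.92). ∠DWV = 52.5°, so WV runs at -56.8° + (180° − 52.5°) = 70.70° from the x-axis; with |WV| = 24.6, V = W + 24.6·(cos 70.70°, sin 70.70°) = (21.82, 2.298). WV ⟂ VM; with |VM| = 20.8 on the right of WV, M = V + 20.8·(0.9438, -0.3305) = (41.45, -4.576). So M.y = -4.576.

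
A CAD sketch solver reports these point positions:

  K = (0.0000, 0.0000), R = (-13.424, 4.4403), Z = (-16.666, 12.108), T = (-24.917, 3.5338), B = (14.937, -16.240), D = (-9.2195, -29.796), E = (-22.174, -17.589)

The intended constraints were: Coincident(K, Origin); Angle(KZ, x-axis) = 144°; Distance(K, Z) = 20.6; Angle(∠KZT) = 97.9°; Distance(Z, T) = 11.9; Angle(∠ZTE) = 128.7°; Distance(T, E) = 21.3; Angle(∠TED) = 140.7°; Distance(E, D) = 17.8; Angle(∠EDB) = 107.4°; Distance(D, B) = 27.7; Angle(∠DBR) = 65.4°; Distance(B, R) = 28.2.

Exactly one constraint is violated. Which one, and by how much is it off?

Distance(B, R) = 28.2 — off by 6.90.

K = (0.00, 0.00) ✓; KZ at 144.0° ✓; |KZ| = 20.60 ✓; ∠KZT = 97.90° ✓; |ZT| = 11.90 ✓; ∠ZTE = 128.7° ✓; |TE| = 21.30 ✓; ∠TED = 140.7° ✓; |ED| = 17.80 ✓; ∠EDB = 107.4° ✓; |DB| = 27.70 ✓; ∠DBR = 65.40° ✓; |BR| = 35.10 ✗.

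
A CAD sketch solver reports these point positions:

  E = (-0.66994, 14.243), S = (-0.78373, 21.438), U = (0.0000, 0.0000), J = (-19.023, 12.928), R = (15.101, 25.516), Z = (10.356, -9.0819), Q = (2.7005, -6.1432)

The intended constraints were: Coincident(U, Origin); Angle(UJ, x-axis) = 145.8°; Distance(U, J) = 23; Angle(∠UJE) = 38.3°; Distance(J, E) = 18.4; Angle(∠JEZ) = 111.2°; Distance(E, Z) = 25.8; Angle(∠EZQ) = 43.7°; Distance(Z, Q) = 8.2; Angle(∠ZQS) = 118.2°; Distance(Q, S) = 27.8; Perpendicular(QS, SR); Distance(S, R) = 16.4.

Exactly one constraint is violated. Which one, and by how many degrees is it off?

Perpendicular(QS, SR) — off by 7.20°.

U = (0.00, 0.00) ✓; UJ at 145.8° ✓; |UJ| = 23.00 ✓; ∠UJE = 38.30° ✓; |JE| = 18.40 ✓; ∠JEZ = 111.2° ✓; |EZ| = 25.80 ✓; ∠EZQ = 43.70° ✓; |ZQ| = 8.200 ✓; ∠ZQS = 118.2° ✓; |QS| = 27.80 ✓; ∠(QS, SR) = 82.80° ✗; |SR| = 16.40 ✓.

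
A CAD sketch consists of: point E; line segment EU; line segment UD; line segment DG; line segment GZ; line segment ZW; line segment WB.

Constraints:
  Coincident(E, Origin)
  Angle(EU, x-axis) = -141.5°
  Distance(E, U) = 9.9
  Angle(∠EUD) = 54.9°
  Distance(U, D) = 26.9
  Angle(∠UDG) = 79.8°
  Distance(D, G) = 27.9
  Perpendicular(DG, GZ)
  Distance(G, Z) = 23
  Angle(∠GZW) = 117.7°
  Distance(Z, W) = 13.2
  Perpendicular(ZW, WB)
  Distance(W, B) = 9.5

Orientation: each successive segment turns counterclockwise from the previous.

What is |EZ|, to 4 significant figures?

16.56

E is at the origin; EU runs at -141.5° with length 9.9, so U = (-7.748, -6.163). ∠EUD = 54.9° gives UD at -16.40° from the x-axis; with |UD| = 26.9, D = (18.06, -13.76). ∠UDG = 79.8° gives DG at 83.80° from the x-axis; with |DG| = 27.9, G = (21.07, 13.98). DG is perpendicular to GZ, so GZ runs at 173.8°; with |GZ| = 23.0, Z = (-1.795, 16.46). Then |EZ| = |Z − E| = 16.56.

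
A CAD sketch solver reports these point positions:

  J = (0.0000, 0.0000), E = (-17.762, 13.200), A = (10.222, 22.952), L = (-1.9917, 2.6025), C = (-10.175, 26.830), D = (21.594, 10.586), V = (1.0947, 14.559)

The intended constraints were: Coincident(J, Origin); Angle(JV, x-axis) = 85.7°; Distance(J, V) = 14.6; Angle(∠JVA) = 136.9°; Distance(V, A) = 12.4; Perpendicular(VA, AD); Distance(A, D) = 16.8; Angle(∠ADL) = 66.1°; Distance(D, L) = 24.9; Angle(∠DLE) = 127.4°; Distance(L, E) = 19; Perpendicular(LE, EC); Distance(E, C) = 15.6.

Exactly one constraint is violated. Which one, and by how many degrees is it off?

Perpendicular(LE, EC) — off by 4.80°.

J = (0.00, 0.00) ✓; JV at 85.70° ✓; |JV| = 14.60 ✓; ∠JVA = 136.9° ✓; |VA| = 12.40 ✓; ∠(VA, AD) = 90.00° ✓; |AD| = 16.80 ✓; ∠ADL = 66.10° ✓; |DL| = 24.90 ✓; ∠DLE = 127.4° ✓; |LE| = 19.00 ✓; ∠(LE, EC) = 85.20° ✗; |EC| = 15.60 ✓.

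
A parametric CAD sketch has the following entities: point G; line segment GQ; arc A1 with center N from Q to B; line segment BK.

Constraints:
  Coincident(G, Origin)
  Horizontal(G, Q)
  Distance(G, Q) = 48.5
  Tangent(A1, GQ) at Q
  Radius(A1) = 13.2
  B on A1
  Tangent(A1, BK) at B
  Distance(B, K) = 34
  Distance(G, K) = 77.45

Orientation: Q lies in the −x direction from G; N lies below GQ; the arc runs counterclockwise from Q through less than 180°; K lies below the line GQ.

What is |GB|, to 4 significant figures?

63.13

Checks: |NB| = 13.20 ✓; ∠(NB, BK) = 90.00° ✓; |BK| = 34.00 ✓; |GK| = 77.45 ✓.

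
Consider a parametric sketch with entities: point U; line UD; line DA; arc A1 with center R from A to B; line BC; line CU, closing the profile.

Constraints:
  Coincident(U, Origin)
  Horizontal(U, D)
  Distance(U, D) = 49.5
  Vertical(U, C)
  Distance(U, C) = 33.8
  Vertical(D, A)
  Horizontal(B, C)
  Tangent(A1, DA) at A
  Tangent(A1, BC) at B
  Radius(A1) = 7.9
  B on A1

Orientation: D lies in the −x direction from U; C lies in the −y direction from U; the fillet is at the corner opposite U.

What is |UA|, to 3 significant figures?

55.9

U is at the origin; UD is horizontal with |UD| = 49.5 and D on the −x side, so D = (-49.5, 0.00). U and C share the same x with |UC| = 33.8 and C on the −y side, so C = (0.00, -33.8). The virtual corner opposite U is at (-49.5, -33.8). A1 meets DA tangentially, so RA is at right angles to DA and tangency of A1 to BC means the radius RB is perpendicular to BC, with radius 7.9, so the center R sits 7.9 in from both sides at R = (-41.6, -25.9). That places the tangent points at A = (-49.5, -25.9) on DA and B = (-41.6, -33.8) on BC. Then |UA| = |A − U| = 55.9.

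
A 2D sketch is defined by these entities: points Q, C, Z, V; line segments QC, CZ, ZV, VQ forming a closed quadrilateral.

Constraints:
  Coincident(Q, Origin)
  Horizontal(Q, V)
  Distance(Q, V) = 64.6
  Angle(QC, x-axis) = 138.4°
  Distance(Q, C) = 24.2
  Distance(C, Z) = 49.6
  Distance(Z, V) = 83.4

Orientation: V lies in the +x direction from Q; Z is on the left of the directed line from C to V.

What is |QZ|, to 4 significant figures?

59.70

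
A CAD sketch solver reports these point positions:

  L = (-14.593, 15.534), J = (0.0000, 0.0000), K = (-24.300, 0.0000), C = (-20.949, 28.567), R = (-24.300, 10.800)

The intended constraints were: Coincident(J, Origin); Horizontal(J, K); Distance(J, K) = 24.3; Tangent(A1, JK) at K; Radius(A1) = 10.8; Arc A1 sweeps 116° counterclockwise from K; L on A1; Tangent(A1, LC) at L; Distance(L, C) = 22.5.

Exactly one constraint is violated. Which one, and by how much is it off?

Distance(L, C) = 22.5 — off by 8.00.

J = (0.00, 0.00) ✓; J.y = 0.00, K.y = 0.00 ✓; |JK| = 24.30 ✓; ∠(RK, KJ) = 90.00° ✓; |RK| = 10.80 ✓; bearing(R→L) − bearing(R→K) = 116.0° ✓; |RL| = 10.80 ✓; ∠(RL, LC) = 90.00° ✓; |LC| = 14.50 ✗.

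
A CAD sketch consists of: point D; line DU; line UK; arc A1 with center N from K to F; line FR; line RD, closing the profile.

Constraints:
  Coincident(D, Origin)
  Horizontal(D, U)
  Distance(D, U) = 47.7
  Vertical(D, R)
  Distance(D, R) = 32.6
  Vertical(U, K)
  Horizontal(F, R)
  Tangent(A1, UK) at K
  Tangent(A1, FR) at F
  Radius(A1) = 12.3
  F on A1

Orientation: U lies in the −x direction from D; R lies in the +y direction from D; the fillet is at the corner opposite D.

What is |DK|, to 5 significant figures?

51.840

D is at the origin; DU is horizontal with |DU| = 47.7 and U on the −x side, so U = (-47.700, 0.0000). DR is vertical with |DR| = 32.6 and R on the +y side, so R = (0.0000, 32.600). The virtual corner opposite D is at (-47.700, 32.600). A1 meets UK tangentially, so NK is at right angles to UK and A1 meets FR tangentially, so NF is at right angles to FR, with radius 12.3, so the center N sits 12.3 in from both sides at N = (-35.400, 20.300). That places the tangent points at K = (-47.700, 20.300) on UK and F = (-35.400, 32.600) on FR. Then |DK| = |K − D| = 51.840.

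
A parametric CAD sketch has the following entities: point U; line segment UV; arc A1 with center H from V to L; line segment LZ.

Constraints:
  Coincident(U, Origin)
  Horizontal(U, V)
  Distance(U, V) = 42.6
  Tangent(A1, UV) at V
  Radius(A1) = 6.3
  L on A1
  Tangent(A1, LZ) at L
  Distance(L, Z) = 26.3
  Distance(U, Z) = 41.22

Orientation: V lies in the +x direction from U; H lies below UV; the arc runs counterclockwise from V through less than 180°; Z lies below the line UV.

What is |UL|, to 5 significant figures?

36.852

Checks: |HL| = 6.300 ✓; ∠(HL, LZ) = 90.00° ✓; |LZ| = 26.30 ✓; |UZ| = 41.22 ✓.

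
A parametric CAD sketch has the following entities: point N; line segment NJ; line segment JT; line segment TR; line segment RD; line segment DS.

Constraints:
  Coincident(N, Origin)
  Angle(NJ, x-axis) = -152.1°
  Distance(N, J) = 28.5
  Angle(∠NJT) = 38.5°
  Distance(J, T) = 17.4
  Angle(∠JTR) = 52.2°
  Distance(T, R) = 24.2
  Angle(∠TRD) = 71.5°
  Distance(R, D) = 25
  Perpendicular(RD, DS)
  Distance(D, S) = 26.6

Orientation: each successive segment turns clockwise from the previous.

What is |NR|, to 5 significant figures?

19.785

N is at the origin; NJ runs at -152.1° with length 28.5, so J = (-25.187, -13.336). ∠NJT = 38.5° gives JT at 66.400° from the x-axis; with |JT| = 17.4, T = (-18.221, 2.6087). ∠JTR = 52.2° gives TR at -61.400° from the x-axis; with |TR| = 24.2, R = (-6.6369, -18.638). Then |NR| = |R − N| = 19.785.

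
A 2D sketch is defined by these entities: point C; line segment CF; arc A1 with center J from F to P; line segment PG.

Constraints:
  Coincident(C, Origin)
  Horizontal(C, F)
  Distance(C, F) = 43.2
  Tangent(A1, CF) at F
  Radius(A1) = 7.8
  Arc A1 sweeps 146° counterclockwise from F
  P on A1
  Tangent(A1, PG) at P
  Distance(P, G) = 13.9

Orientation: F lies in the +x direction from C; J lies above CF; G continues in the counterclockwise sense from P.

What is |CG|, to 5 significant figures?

42.243

C is at the origin; C and F share the same y with |CF| = 43.2 and F on the +x side, so F = (43.200, 0.0000). Since A1 is tangent to CF there, JF ⟂ CF, so J = F + (0, 7.8) = (43.200, 7.8000). On A1, F sits at bearing -90° from J; a 146° counterclockwise sweep puts P at bearing 56°, so P = J + 7.8·(cos 56°, sin 56°) = (47.562, 14.266). A1 meets PG tangentially, so JP is at right angles to PG, so PG runs along (−sin 56°, cos 56°); with |PG| = 13.9, G = (36.038, 22.039). Then |CG| = |G − C| = 42.243.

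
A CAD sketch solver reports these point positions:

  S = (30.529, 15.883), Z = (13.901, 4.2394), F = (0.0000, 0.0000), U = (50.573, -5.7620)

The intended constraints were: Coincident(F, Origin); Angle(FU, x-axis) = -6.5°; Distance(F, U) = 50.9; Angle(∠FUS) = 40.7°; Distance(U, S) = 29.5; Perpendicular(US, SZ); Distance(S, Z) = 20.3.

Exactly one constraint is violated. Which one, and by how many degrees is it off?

Perpendicular(US, SZ) — off by 7.80°.

F = (0.00, 0.00) ✓; FU at -6.500° ✓; |FU| = 50.90 ✓; ∠FUS = 40.70° ✓; |US| = 29.50 ✓; ∠(US, SZ) = 82.20° ✗; |SZ| = 20.30 ✓.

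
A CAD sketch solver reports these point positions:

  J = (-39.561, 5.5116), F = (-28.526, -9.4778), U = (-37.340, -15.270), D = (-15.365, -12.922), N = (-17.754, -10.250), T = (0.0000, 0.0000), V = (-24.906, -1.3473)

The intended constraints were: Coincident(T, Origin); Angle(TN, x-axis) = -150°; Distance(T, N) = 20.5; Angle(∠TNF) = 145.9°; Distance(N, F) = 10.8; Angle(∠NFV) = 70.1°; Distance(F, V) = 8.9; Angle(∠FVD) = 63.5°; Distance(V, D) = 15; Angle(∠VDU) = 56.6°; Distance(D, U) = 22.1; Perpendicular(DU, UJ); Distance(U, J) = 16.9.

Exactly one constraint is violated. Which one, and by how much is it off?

Distance(U, J) = 16.9 — off by 4.00.

T = (0.00, 0.00) ✓; TN at -150.0° ✓; |TN| = 20.50 ✓; ∠TNF = 145.9° ✓; |NF| = 10.80 ✓; ∠NFV = 70.10° ✓; |FV| = 8.900 ✓; ∠FVD = 63.50° ✓; |VD| = 15.00 ✓; ∠VDU = 56.60° ✓; |DU| = 22.10 ✓; ∠(DU, UJ) = 90.00° ✓; |UJ| = 20.90 ✗.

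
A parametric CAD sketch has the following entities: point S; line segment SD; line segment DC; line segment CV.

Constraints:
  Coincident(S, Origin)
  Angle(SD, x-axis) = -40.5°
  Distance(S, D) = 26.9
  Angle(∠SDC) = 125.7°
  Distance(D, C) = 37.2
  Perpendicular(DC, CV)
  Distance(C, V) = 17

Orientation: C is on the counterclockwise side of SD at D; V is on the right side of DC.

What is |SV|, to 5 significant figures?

65.628

S is at the origin; SD runs at -40.5° with length 26.9, so D = 26.9·(cos -40.5°, sin -40.5°) = (20.455, -17.470). ∠SDC = 125.7°, so DC runs at -40.5° + (180° − 125.7°) = 13.800° from the x-axis; with |DC| = 37.2, C = D + 37.2·(cos 13.800°, sin 13.800°) = (56.581, -8.5967). The perpendicularity gives CV at right angles to DC; with |CV| = 17.0 on the right of DC, V = C + 17.0·(0.23853, -0.97113) = (60.636, -25.106). Then |SV| = |V − S| = 65.628.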